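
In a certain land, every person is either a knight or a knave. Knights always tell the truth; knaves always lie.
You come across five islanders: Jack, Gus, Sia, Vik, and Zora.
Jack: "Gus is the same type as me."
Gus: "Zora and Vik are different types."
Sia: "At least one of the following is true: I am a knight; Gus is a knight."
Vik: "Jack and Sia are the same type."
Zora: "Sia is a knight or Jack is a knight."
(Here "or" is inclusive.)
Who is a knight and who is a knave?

Jack is a knave, Gus is a knight, Sia is a knight, Vik is a knave, and Zora is a knight.

Suppose Jack is a knight. Then Jack's statement "Gus is the same type as me" would have to be true. Checking the 16 ways to assign the others, none is consistent with every speaker.
(For instance, with Gus=knight, Sia=knight, Vik=knave, Zora=knight, Vik's claim "Jack and Sia are the same type" comes out true where it would need to be false.)
So Jack must be a knave, making "Gus is the same type as me" false. Taking Jack=knave, Gus=knight, Sia=knight, Vik=knave, Zora=knight, each remaining statement checks out:
  Gus (knight): "Zora and Vik are different types" — true. ✓
  Sia (knight): "at least one of the following is true: I am a knight; Gus is a knight" — true. ✓
  Vik (knave): "Jack and Sia are the same type" — false. ✓
  Zora (knight): "Sia is a knight or Jack is a knight" — true. ✓
This is the unique consistent assignment.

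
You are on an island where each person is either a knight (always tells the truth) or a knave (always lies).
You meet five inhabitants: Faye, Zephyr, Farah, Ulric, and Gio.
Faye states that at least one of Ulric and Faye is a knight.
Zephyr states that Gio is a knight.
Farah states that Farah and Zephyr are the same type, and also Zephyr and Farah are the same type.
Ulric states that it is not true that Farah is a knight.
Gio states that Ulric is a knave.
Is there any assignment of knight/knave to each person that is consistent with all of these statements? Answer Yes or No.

One consistent assignment: Faye=knight, Zephyr=knight, Farah=knight, Ulric=knave, Gio=knight.

Yes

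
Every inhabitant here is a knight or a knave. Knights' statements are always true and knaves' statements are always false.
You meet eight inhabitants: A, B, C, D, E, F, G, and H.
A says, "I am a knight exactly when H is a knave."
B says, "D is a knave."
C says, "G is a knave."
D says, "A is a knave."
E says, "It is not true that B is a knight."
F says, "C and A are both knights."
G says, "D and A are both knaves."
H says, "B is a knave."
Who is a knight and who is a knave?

Knights: A, B, C, and F. Knaves: D, E, G, and H.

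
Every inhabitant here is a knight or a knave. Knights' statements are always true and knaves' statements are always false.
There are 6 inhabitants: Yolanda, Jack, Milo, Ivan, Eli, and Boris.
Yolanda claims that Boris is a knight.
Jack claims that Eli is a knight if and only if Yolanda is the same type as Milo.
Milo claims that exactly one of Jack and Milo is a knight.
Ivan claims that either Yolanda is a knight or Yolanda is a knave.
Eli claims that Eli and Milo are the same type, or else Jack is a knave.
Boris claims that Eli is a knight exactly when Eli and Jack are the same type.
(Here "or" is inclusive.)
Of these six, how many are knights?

3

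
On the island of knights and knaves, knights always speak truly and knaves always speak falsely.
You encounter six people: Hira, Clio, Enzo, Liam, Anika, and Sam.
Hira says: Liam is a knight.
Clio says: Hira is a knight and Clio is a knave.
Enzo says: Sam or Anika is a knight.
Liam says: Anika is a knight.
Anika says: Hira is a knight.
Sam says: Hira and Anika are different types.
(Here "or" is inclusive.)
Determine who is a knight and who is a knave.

Hira is a knave, Clio is a knave, Enzo is a knave, Liam is a knave, Anika is a knave, and Sam is a knave.

Since Hira is a knave, "Liam is a knight" needs to be False, which holds.
Clio (knave): "Hira is a knight and Clio is a knave" — False. ✓
Enzo is a knave; "Sam or Anika is a knight" is False, as required.
Liam (knave): "Anika is a knight" — False. ✓
As a knave, Anika's statement "Hira is a knight" should be False; it is.
Sam is a knave, and the claim "Hira and Anika are different types" is indeed False.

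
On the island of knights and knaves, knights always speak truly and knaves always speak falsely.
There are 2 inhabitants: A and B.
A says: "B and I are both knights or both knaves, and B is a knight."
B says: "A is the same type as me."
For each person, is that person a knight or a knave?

A is a knight and B is a knight.

A is a knight; "B and I are both knights or both knaves, and B is a knight" is True, as required.
B is a knight; "A is the same type as me" is True, as required.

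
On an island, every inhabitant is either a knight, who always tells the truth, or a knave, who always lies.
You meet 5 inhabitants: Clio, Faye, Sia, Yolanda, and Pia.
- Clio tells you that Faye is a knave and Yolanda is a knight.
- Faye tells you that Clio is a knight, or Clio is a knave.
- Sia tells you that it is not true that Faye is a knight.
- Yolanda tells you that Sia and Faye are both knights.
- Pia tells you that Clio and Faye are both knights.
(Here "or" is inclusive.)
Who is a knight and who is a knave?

Since Clio is a knave, "Faye is a knave and Yolanda is a knight" needs to be False, which holds.
Faye is a knight, so "Clio is a knight, or Clio is a knave" must be True — and it is.
Sia is a knave, and the claim "it is not true that Faye is a knight" is indeed False.
As a knave, Yolanda's statement "Sia and Faye are both knights" should be False; it is.
Pia is a knave; "Clio and Faye are both knights" is False, as required.

Clio is a knave, Faye is a knight, Sia is a knave, Yolanda is a knave, and Pia is a knave.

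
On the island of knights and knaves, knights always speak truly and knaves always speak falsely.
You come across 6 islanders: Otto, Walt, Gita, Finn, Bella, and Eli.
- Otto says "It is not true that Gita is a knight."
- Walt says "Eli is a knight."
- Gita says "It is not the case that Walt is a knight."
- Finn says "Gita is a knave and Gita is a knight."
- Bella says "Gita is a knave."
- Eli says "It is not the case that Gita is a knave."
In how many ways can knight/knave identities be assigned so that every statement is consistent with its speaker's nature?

0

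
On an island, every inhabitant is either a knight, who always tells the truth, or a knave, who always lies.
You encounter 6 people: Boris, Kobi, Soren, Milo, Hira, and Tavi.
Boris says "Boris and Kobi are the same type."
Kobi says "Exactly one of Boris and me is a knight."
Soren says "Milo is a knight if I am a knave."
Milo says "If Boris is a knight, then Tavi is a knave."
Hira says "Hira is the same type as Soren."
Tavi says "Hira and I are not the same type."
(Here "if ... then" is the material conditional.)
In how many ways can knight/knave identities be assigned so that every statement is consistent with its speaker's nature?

Consistent assignments:
  Boris=knave, Kobi=knight, Soren=knight, Milo=knight, Hira=knave, Tavi=knight
  Boris=knave, Kobi=knight, Soren=knight, Milo=knight, Hira=knave, Tavi=knave

2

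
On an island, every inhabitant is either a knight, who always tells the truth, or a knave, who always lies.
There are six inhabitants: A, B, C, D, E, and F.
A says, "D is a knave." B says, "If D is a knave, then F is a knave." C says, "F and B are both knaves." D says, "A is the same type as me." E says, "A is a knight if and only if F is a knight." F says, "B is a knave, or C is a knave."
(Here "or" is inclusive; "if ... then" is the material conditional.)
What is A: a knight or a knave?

A is a knight.

Consistent assignments: {A=knight, B=knave, C=knave, D=knave, E=knight, F=knight}
In every consistent assignment, A is a knight.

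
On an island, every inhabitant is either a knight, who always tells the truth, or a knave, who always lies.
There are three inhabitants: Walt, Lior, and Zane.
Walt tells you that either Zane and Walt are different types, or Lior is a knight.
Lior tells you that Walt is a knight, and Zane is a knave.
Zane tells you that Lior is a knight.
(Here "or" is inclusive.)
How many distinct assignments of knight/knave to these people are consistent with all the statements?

1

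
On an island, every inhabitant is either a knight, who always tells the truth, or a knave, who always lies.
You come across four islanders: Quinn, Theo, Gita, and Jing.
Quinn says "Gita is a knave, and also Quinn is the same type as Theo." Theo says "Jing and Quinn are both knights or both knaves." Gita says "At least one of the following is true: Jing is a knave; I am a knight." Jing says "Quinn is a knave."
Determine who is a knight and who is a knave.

Quinn is a knave, Theo is a knave, Gita is a knight, and Jing is a knight.

Quinn is a knave, so "Gita is a knave, and also Quinn is the same type as Theo" must be false — and it is.
As a knave, Theo's statement "Jing and Quinn are both knights or both knaves" should be false; it is.
Gita (knight): "at least one of the following is true: Jing is a knave; I am a knight" — True. ✓
Jing (knight): "Quinn is a knave" — True. ✓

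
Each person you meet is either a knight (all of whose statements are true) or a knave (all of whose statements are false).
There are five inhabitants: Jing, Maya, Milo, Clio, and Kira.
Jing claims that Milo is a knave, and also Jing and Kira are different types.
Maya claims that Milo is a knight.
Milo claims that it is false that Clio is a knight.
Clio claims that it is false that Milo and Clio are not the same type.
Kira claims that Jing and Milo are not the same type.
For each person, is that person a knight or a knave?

Jing (knave): "Milo is a knave, and also Jing and Kira are different types" — False. ✓
Maya (knight): "Milo is a knight" — True. ✓
Milo is a knight; "it is false that Clio is a knight" is True, as required.
Clio is a knave, and the claim "it is false that Milo and Clio are not the same type" is indeed False.
Kira is a knight, so "Jing and Milo are not the same type" must be True — and it is.

Jing is a knave, Maya is a knight, Milo is a knight, Clio is a knave, and Kira is a knight.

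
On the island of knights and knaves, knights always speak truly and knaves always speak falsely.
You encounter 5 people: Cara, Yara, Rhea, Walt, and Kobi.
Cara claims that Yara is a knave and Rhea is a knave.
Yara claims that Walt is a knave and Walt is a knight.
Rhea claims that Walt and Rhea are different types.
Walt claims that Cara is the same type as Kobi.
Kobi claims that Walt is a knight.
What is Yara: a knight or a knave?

Yara is a knave.

Consistent assignments: {Cara=knight, Yara=knave, Rhea=knave, Walt=knave, Kobi=knave}
In every consistent assignment, Yara is a knave.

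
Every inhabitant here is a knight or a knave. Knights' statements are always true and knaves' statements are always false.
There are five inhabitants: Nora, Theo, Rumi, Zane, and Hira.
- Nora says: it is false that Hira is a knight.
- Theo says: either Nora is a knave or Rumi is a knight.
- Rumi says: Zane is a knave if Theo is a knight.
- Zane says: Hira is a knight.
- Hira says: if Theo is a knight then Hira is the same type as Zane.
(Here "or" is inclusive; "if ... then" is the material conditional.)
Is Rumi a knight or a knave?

Consistent assignments: {Nora=knave, Theo=knight, Rumi=knave, Zane=knight, Hira=knight}
In every consistent assignment, Rumi is a knave.

Rumi is a knave.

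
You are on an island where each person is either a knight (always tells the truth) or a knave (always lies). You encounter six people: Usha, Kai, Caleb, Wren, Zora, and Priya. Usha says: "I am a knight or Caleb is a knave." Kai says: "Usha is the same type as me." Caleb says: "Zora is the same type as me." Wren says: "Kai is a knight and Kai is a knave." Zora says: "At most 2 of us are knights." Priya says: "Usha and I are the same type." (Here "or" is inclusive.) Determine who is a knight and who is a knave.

Usha is a knight, Kai is a knave, Caleb is a knave, Wren is a knave, Zora is a knight, and Priya is a knave.

Since Usha is a knight, "I am a knight or Caleb is a knave" needs to be True, which holds.
As a knave, Kai's statement "Usha is the same type as me" should be false; it is.
As a knave, Caleb's statement "Zora is the same type as me" should be false; it is.
Wren is a knave, so "Kai is a knight and Kai is a knave" must be false — and it is.
Zora is a knight, so "at most 2 of us are knights" must be True — and it is.
Priya is a knave, so "Usha and I are the same type" must be false — and it is.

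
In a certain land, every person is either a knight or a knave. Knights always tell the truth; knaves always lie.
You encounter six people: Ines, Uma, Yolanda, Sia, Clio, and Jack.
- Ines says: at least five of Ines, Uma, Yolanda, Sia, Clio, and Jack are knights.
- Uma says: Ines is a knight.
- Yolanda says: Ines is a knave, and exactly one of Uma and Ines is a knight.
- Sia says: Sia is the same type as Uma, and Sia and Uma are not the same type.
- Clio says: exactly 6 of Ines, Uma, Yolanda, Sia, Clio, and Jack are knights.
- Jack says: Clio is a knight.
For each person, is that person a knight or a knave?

Ines is a knave, Uma is a knave, Yolanda is a knave, Sia is a knave, Clio is a knave, and Jack is a knave.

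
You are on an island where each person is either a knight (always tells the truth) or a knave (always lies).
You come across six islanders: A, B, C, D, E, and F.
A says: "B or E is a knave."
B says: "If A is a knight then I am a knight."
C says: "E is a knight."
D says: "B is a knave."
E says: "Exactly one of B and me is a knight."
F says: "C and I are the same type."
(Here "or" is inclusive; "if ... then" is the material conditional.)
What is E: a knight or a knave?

Consistent assignments: {A=knight, B=knave, C=knight, D=knight, E=knight, F=knight}; {A=knight, B=knave, C=knight, D=knight, E=knight, F=knave}
In every consistent assignment, E is a knight.

E is a knight.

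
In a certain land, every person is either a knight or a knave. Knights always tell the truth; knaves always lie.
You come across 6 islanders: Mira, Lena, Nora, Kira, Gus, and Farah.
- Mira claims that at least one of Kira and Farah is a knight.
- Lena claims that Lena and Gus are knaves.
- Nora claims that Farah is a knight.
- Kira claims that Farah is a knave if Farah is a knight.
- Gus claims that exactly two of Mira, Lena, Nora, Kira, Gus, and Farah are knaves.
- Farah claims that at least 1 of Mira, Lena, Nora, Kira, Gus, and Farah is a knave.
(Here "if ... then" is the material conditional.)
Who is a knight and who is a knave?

Knights: Mira, Nora, Gus, and Farah. Knaves: Lena and Kira.

Mira is a knight, so "at least one of Kira and Farah is a knight" must be true — and it is.
Since Lena is a knave, "Lena and Gus are knaves" needs to be False, which holds.
Nora is a knight, and the claim "Farah is a knight" is indeed true.
Kira is a knave, so "Farah is a knave if Farah is a knight" must be False — and it is.
Gus (knight): "exactly two of Mira, Lena, Nora, Kira, Gus, and Farah are knaves" — true. ✓
As a knight, Farah's statement "at least 1 of Mira, Lena, Nora, Kira, Gus, and Farah is a knave" should be true; it is.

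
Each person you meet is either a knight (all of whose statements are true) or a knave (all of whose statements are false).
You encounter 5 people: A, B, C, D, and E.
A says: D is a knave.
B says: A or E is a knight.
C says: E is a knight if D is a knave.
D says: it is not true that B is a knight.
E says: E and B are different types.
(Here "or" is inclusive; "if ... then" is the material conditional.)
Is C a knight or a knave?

C is a knight.

Consistent assignments: {A=knave, B=knave, C=knight, D=knight, E=knave}
In every consistent assignment, C is a knight.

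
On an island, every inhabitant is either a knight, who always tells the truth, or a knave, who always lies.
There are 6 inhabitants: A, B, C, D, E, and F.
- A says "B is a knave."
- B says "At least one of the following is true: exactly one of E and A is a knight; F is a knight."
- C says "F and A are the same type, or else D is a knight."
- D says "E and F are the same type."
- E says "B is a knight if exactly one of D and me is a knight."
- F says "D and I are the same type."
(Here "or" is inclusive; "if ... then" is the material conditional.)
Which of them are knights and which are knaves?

Knights: B, C, D, E, and F. Knaves: A.

As a knave, A's statement "B is a knave" should be False; it is.
Since B is a knight, "at least one of the following is true: exactly one of E and A is a knight; F is a knight" needs to be True, which holds.
Since C is a knight, "F and A are the same type, or else D is a knight" needs to be True, which holds.
Since D is a knight, "E and F are the same type" needs to be True, which holds.
E is a knight, and the claim "B is a knight if exactly one of D and me is a knight" is indeed True.
F is a knight, so "D and I are the same type" must be True — and it is.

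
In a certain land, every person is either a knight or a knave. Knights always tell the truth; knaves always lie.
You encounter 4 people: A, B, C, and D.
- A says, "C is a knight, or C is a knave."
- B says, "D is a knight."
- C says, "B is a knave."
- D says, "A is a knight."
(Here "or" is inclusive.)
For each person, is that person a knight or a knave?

A is a knight, B is a knight, C is a knave, and D is a knight.

Suppose A is a knave. Then A's statement "C is a knight, or C is a knave" would have to be false. Checking the 8 ways to assign the others, none is consistent with every speaker.
(For instance, with B=knight, C=knave, D=knight, A's claim "C is a knight, or C is a knave" comes out true where it would need to be false.)
So A must be a knight, making "C is a knight, or C is a knave" true. Taking A=knight, B=knight, C=knave, D=knight, each remaining statement checks out:
  B (knight): "D is a knight" — true. ✓
  C (knave): "B is a knave" — false. ✓
  D (knight): "A is a knight" — true. ✓
This is the unique consistent assignment.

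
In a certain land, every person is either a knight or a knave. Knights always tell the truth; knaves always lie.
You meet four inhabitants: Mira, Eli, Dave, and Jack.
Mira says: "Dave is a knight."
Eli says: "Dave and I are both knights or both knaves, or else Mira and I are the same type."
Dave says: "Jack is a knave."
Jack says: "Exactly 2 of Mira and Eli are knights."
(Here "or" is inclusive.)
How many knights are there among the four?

The unique consistent assignment is Mira=knight, Eli=knave, Dave=knight, Jack=knave.
That has 2 knights.

2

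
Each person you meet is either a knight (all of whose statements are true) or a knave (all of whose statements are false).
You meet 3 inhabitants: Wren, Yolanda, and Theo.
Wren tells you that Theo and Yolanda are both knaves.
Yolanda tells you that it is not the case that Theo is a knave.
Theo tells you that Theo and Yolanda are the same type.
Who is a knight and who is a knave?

Wren is a knave, so "Theo and Yolanda are both knaves" must be False — and it is.
Since Yolanda is a knight, "it is not the case that Theo is a knave" needs to be True, which holds.
As a knight, Theo's statement "Theo and Yolanda are the same type" should be True; it is.

Wren is a knave, Yolanda is a knight, and Theo is a knight.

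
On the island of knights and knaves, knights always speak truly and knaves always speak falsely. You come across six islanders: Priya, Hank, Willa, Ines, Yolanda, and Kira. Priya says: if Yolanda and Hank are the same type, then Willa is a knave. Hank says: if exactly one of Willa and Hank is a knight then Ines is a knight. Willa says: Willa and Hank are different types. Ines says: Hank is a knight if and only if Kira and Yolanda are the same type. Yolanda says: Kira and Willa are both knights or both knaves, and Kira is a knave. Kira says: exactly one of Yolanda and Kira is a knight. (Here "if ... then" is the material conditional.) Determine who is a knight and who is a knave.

Knights: Willa. Knaves: Priya, Hank, Ines, Yolanda, and Kira.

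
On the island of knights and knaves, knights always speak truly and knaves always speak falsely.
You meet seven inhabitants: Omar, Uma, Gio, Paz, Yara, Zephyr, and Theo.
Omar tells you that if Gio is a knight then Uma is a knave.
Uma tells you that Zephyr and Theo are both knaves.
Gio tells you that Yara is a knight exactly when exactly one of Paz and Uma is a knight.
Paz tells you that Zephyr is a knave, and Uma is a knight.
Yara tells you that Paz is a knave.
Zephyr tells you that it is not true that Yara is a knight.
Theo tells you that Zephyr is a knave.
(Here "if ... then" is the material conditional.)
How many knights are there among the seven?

The unique consistent assignment is Omar=knight, Uma=knave, Gio=knave, Paz=knave, Yara=knight, Zephyr=knave, Theo=knight.
That has 3 knights.

3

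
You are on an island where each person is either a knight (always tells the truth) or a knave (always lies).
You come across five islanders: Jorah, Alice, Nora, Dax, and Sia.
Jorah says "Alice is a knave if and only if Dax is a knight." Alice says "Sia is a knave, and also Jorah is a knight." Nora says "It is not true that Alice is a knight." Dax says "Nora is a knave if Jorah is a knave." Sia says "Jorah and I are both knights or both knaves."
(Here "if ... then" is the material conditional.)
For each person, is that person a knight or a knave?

Suppose Jorah is a knave. Then Jorah's statement "Alice is a knave if and only if Dax is a knight" would have to be false. Checking the 16 ways to assign the others, none is consistent with every speaker.
(For instance, with Alice=knave, Nora=knight, Dax=knight, Sia=knight, Jorah's claim "Alice is a knave if and only if Dax is a knight" comes out true where it would need to be false.)
So Jorah must be a knight, making "Alice is a knave if and only if Dax is a knight" true. Taking Jorah=knight, Alice=knave, Nora=knight, Dax=knight, Sia=knight, each remaining statement checks out:
  Alice (knave): "Sia is a knave, and also Jorah is a knight" — false. ✓
  Nora (knight): "it is not true that Alice is a knight" — true. ✓
  Dax (knight): "Nora is a knave if Jorah is a knave" — true. ✓
  Sia (knight): "Jorah and I are both knights or both knaves" — true. ✓
This is the unique consistent assignment.

Jorah is a knight, Alice is a knave, Nora is a knight, Dax is a knight, and Sia is a knight.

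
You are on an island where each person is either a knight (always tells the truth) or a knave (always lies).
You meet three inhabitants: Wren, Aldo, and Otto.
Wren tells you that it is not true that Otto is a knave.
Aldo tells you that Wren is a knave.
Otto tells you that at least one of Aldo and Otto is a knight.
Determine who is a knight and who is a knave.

Wren is a knight, Aldo is a knave, and Otto is a knight.

Suppose Wren is a knave. Then Wren's statement "it is not true that Otto is a knave" would have to be false. Checking the 4 ways to assign the others, none is consistent with every speaker.
(For instance, with Aldo=knave, Otto=knight, Wren's claim "it is not true that Otto is a knave" comes out true where it would need to be false.)
So Wren must be a knight, making "it is not true that Otto is a knave" true. Taking Wren=knight, Aldo=knave, Otto=knight, each remaining statement checks out:
  Aldo (knave): "Wren is a knave" — false. ✓
  Otto (knight): "at least one of Aldo and Otto is a knight" — true. ✓
This is the unique consistent assignment.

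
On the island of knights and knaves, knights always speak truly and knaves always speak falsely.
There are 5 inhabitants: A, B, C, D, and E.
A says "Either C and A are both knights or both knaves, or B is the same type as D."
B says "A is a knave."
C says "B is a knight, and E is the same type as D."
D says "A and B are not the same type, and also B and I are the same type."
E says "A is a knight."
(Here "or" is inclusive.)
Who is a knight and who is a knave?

Suppose A is a knight. Then A's statement "either C and A are both knights or both knaves, or B is the same type as D" would have to be true. Checking the 16 ways to assign the others, none is consistent with every speaker.
(For instance, with B=knight, C=knight, D=knave, E=knave, B's claim "A is a knave" comes out false where it would need to be true.)
So A must be a knave, making "either C and A are both knights or both knaves, or B is the same type as D" false. Taking A=knave, B=knight, C=knight, D=knave, E=knave, each remaining statement checks out:
  B (knight): "A is a knave" — true. ✓
  C (knight): "B is a knight, and E is the same type as D" — true. ✓
  D (knave): "A and B are not the same type, and also B and I are the same type" — false. ✓
  E (knave): "A is a knight" — false. ✓
This is the unique consistent assignment.

Knights: B and C. Knaves: A, D, and E.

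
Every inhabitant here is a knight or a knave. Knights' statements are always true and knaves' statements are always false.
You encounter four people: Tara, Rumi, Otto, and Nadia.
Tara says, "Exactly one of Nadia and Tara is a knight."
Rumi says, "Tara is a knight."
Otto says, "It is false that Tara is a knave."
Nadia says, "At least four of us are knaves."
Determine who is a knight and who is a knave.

Since Tara is a knight, "exactly one of Nadia and Tara is a knight" needs to be true, which holds.
As a knight, Rumi's statement "Tara is a knight" should be true; it is.
Otto is a knight; "it is false that Tara is a knave" is true, as required.
As a knave, Nadia's statement "at least four of us are knaves" should be False; it is.

Tara is a knight, Rumi is a knight, Otto is a knight, and Nadia is a knave.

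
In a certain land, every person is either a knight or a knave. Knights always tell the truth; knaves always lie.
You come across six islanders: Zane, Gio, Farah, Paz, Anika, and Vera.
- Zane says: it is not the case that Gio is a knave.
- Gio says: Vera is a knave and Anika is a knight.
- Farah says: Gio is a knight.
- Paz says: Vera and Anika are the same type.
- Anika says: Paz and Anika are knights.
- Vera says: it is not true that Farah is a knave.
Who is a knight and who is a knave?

Zane is a knave, Gio is a knave, Farah is a knave, Paz is a knight, Anika is a knave, and Vera is a knave.

Since Zane is a knave, "it is not the case that Gio is a knave" needs to be false, which holds.
Gio (knave): "Vera is a knave and Anika is a knight" — false. ✓
Since Farah is a knave, "Gio is a knight" needs to be false, which holds.
Paz is a knight, and the claim "Vera and Anika are the same type" is indeed True.
Anika is a knave; "Paz and Anika are knights" is false, as required.
Since Vera is a knave, "it is not true that Farah is a knave" needs to be false, which holds.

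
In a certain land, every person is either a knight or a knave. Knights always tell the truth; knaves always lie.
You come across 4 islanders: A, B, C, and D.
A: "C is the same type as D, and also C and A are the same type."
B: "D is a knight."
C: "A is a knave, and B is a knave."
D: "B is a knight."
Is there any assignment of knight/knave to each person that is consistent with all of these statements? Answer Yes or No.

Yes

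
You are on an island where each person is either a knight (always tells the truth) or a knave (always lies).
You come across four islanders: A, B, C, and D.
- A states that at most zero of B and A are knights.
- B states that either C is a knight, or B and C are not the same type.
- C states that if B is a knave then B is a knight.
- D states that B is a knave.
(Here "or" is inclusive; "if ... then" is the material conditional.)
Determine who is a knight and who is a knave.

A is a knave, B is a knight, C is a knight, and D is a knave.

A (knave): "at most zero of B and A are knights" — False. ✓
As a knight, B's statement "either C is a knight, or B and C are not the same type" should be True; it is.
As a knight, C's statement "if B is a knave then B is a knight" should be True; it is.
D is a knave, so "B is a knave" must be False — and it is.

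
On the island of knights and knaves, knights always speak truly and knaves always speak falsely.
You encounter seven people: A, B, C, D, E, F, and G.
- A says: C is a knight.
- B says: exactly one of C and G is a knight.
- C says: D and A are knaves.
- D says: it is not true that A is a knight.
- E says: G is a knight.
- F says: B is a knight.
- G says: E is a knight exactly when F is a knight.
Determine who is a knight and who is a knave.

A (knave): "C is a knight" — False. ✓
B is a knight, so "exactly one of C and G is a knight" must be True — and it is.
C is a knave, so "D and A are knaves" must be False — and it is.
D is a knight, and the claim "it is not true that A is a knight" is indeed True.
E (knight): "G is a knight" — True. ✓
Since F is a knight, "B is a knight" needs to be True, which holds.
G is a knight; "E is a knight exactly when F is a knight" is True, as required.

A is a knave, B is a knight, C is a knave, D is a knight, E is a knight, F is a knight, and G is a knight.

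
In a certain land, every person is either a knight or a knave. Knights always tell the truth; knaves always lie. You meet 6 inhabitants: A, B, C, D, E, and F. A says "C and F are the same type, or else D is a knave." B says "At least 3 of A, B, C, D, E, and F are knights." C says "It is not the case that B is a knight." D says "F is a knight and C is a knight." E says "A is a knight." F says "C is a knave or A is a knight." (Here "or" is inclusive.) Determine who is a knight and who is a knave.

A is a knight, B is a knight, C is a knave, D is a knave, E is a knight, and F is a knight.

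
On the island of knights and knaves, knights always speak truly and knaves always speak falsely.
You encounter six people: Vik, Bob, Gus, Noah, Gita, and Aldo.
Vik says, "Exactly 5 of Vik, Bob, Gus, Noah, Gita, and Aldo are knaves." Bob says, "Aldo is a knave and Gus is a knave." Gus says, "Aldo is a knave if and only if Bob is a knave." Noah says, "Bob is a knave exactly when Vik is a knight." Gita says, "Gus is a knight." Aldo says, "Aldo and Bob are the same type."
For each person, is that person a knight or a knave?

Vik is a knave, so "exactly 5 of Vik, Bob, Gus, Noah, Gita, and Aldo are knaves" must be false — and it is.
Bob is a knight, so "Aldo is a knave and Gus is a knave" must be True — and it is.
Gus is a knave, and the claim "Aldo is a knave if and only if Bob is a knave" is indeed false.
Since Noah is a knight, "Bob is a knave exactly when Vik is a knight" needs to be True, which holds.
Gita is a knave; "Gus is a knight" is false, as required.
Aldo (knave): "Aldo and Bob are the same type" — false. ✓

Vik is a knave, Bob is a knight, Gus is a knave, Noah is a knight, Gita is a knave, and Aldo is a knave.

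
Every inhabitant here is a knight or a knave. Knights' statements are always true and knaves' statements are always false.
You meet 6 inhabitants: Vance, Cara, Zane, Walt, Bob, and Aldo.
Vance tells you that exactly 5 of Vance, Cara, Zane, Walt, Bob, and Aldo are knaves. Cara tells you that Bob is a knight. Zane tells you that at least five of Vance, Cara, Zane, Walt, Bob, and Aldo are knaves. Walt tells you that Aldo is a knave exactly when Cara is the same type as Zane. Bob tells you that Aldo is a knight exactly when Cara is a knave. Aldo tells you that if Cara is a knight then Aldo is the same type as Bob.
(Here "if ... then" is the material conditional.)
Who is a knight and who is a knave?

Vance is a knave, Cara is a knight, Zane is a knave, Walt is a knave, Bob is a knight, and Aldo is a knave.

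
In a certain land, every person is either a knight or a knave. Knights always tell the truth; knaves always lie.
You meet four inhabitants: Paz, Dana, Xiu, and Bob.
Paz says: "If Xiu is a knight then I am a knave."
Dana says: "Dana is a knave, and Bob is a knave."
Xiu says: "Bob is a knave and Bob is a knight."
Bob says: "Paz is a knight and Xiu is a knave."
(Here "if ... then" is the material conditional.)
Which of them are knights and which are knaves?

Paz is a knight, Dana is a knave, Xiu is a knave, and Bob is a knight.

Paz is a knight, and the claim "if Xiu is a knight then I am a knave" is indeed True.
As a knave, Dana's statement "Dana is a knave, and Bob is a knave" should be False; it is.
As a knave, Xiu's statement "Bob is a knave and Bob is a knight" should be False; it is.
Bob is a knight, and the claim "Paz is a knight and Xiu is a knave" is indeed True.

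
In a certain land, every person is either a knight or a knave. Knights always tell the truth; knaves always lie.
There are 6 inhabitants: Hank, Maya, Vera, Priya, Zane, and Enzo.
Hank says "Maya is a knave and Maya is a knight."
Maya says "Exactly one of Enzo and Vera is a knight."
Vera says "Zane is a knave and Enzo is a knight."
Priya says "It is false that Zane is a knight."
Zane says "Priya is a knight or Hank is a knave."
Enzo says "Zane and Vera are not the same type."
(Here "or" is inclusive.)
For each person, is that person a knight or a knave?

Hank is a knave, Maya is a knight, Vera is a knave, Priya is a knave, Zane is a knight, and Enzo is a knight.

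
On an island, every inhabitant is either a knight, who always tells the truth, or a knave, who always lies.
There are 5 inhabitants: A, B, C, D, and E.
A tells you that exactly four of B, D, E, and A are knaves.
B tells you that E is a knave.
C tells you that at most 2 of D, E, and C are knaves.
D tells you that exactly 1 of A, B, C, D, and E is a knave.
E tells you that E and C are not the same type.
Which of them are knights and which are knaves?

Knights: B. Knaves: A, C, D, and E.

A is a knave, and the claim "exactly four of B, D, E, and A are knaves" is indeed False.
B is a knight; "E is a knave" is True, as required.
C (knave): "at most 2 of D, E, and C are knaves" — False. ✓
D (knave): "exactly 1 of A, B, C, D, and E is a knave" — False. ✓
E (knave): "E and C are not the same type" — False. ✓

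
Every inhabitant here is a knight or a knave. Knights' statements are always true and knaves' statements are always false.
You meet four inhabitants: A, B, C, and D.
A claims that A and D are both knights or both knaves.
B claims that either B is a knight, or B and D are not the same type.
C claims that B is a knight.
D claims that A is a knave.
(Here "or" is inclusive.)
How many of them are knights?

3

The unique consistent assignment is A=knave, B=knight, C=knight, D=knight.
That has 3 knights.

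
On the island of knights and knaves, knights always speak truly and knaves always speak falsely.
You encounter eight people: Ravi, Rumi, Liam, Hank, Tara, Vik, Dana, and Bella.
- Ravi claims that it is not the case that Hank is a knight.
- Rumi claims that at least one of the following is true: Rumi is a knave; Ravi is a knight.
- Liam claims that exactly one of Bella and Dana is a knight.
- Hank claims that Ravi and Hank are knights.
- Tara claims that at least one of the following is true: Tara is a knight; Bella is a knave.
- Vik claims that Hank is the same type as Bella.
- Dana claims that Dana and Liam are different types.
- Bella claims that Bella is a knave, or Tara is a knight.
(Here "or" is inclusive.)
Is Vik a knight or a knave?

Vik is a knave.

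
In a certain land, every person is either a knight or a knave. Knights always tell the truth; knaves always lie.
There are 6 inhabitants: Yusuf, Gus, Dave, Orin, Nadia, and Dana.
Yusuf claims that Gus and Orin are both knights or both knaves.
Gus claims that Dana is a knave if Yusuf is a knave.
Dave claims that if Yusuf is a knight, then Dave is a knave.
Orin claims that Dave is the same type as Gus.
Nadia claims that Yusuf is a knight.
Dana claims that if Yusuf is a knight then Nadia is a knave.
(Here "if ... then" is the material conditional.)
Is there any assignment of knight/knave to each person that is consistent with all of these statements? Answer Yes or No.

No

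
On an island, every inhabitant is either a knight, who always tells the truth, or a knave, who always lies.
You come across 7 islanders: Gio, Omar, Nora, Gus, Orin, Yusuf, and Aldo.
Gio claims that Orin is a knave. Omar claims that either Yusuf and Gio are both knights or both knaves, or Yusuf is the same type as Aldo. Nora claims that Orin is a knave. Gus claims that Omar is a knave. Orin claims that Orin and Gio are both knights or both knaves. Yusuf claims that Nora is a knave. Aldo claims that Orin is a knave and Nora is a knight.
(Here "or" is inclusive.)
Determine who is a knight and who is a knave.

Knights: Gio, Nora, Gus, and Aldo. Knaves: Omar, Orin, and Yusuf.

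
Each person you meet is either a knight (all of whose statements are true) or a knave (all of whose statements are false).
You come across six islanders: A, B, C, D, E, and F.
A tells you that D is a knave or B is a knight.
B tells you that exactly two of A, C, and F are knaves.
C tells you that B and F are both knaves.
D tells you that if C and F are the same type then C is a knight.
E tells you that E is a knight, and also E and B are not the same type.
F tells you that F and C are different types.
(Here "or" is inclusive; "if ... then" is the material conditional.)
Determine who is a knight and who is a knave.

As a knight, A's statement "D is a knave or B is a knight" should be True; it is.
Since B is a knight, "exactly two of A, C, and F are knaves" needs to be True, which holds.
C is a knave, and the claim "B and F are both knaves" is indeed false.
D (knave): "if C and F are the same type then C is a knight" — false. ✓
E is a knave, so "E is a knight, and also E and B are not the same type" must be false — and it is.
F is a knave; "F and C are different types" is false, as required.

A is a knight, B is a knight, C is a knave, D is a knave, E is a knave, and F is a knave.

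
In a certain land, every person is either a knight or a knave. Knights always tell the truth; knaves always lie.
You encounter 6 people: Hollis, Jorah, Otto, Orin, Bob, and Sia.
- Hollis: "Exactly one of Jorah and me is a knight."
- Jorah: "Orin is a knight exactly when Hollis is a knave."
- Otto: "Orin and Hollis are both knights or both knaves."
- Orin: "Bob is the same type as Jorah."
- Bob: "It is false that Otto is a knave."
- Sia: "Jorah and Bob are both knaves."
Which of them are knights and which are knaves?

Knights: Otto and Bob. Knaves: Hollis, Jorah, Orin, and Sia.

As a knave, Hollis's statement "exactly one of Jorah and me is a knight" should be False; it is.
Jorah is a knave; "Orin is a knight exactly when Hollis is a knave" is False, as required.
Otto is a knight, so "Orin and Hollis are both knights or both knaves" must be true — and it is.
As a knave, Orin's statement "Bob is the same type as Jorah" should be False; it is.
Bob is a knight; "it is false that Otto is a knave" is true, as required.
Sia is a knave, and the claim "Jorah and Bob are both knaves" is indeed False.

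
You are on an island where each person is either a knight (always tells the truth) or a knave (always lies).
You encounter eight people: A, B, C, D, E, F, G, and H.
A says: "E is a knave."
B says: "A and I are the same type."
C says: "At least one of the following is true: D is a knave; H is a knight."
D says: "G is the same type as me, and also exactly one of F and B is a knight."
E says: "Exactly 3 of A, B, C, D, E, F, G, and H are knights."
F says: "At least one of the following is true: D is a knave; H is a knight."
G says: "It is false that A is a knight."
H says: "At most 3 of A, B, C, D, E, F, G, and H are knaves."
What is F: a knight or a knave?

Consistent assignments: {A=knight, B=knight, C=knight, D=knave, E=knave, F=knight, G=knave, H=knight}; {A=knight, B=knight, C=knight, D=knave, E=knave, F=knight, G=knave, H=knave}
In every consistent assignment, F is a knight.

F is a knight.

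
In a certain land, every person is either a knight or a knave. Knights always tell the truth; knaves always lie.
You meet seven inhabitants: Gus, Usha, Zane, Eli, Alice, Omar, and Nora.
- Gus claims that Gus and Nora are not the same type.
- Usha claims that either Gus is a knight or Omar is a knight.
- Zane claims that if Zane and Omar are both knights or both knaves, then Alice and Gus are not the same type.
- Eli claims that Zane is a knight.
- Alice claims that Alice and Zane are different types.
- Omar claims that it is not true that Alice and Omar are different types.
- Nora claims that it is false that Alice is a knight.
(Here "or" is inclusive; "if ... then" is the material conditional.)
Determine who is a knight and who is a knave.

Gus is a knight, Usha is a knight, Zane is a knave, Eli is a knave, Alice is a knight, Omar is a knave, and Nora is a knave.

Gus (knight): "Gus and Nora are not the same type" — true. ✓
Usha is a knight, and the claim "either Gus is a knight or Omar is a knight" is indeed true.
Zane is a knave; "if Zane and Omar are both knights or both knaves, then Alice and Gus are not the same type" is false, as required.
Eli is a knave, so "Zane is a knight" must be false — and it is.
Alice is a knight, so "Alice and Zane are different types" must be true — and it is.
Omar (knave): "it is not true that Alice and Omar are different types" — false. ✓
As a knave, Nora's statement "it is false that Alice is a knight" should be false; it is.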